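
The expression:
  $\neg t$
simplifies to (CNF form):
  $\neg t$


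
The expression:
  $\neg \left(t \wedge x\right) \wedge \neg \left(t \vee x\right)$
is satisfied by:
  {x: False, t: False}


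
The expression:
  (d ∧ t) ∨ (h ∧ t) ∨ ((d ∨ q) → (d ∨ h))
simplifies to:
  d ∨ h ∨ ¬q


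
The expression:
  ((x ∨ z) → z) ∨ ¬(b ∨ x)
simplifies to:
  z ∨ ¬x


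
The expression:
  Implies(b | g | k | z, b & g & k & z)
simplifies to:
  (b | ~z) & (g | ~k) & (k | ~b) & (z | ~g)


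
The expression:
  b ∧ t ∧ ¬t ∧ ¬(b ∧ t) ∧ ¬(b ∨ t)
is never true.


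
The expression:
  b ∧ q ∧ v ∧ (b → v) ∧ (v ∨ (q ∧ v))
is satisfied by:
  {b: True, q: True, v: True}


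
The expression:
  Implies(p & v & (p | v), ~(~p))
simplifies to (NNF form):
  True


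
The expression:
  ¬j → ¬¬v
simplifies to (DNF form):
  j ∨ v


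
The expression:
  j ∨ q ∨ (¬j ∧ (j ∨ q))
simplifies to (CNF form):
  j ∨ q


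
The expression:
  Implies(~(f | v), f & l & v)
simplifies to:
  f | v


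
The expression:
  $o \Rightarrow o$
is always true.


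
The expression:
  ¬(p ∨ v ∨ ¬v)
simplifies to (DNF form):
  False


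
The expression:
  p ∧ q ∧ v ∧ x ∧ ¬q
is never true.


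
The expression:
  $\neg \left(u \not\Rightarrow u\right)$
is always true.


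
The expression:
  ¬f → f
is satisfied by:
  {f: True}


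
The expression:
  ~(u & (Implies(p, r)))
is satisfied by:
  {p: True, u: False, r: False}
  {p: False, u: False, r: False}
  {r: True, p: True, u: False}
  {r: True, p: False, u: False}
  {u: True, p: True, r: False}


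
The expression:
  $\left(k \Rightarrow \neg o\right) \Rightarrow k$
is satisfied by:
  {k: True}


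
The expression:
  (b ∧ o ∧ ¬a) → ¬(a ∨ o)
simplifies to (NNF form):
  a ∨ ¬b ∨ ¬o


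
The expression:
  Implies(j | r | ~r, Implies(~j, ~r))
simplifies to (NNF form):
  j | ~r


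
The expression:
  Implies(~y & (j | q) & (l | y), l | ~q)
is always true.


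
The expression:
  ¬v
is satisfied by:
  {v: False}


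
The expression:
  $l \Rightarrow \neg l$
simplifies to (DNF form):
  $\neg l$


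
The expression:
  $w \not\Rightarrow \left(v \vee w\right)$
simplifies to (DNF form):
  $\text{False}$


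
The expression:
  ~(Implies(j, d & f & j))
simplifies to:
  j & (~d | ~f)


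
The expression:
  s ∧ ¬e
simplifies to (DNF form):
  s ∧ ¬e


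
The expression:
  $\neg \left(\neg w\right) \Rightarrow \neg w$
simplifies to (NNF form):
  $\neg w$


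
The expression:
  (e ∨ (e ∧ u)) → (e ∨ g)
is always true.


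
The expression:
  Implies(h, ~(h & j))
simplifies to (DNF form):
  ~h | ~j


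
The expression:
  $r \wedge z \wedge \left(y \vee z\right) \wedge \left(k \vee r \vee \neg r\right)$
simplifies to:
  $r \wedge z$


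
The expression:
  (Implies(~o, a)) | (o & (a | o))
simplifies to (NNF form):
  a | o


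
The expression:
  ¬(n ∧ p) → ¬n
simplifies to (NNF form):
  p ∨ ¬n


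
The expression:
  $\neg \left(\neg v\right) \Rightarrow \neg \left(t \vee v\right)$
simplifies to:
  $\neg v$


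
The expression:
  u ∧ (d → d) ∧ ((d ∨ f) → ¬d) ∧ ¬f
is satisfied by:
  {u: True, d: False, f: False}


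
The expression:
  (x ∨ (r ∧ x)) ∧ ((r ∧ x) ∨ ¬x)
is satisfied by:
  {r: True, x: True}


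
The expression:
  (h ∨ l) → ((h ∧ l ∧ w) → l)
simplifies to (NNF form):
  True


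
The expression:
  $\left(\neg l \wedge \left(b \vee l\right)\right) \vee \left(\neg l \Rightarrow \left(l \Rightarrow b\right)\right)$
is always true.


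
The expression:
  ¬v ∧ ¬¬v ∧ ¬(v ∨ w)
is never true.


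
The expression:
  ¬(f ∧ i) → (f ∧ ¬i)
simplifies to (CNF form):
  f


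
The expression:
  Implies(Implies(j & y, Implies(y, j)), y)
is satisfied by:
  {y: True}


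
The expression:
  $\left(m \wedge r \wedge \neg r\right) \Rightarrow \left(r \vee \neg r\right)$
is always true.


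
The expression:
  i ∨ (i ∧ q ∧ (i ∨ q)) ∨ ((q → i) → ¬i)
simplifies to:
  True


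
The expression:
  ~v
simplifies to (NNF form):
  ~v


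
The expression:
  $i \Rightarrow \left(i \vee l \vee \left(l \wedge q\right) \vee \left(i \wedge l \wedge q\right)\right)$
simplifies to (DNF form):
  $\text{True}$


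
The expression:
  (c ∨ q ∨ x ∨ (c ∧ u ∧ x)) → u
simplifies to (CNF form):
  (u ∨ ¬c) ∧ (u ∨ ¬q) ∧ (u ∨ ¬x)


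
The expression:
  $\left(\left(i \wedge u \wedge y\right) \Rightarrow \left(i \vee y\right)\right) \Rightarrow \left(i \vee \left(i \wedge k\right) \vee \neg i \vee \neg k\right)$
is always true.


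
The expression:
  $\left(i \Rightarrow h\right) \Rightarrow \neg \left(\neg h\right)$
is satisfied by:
  {i: True, h: True}
  {i: True, h: False}
  {h: True, i: False}


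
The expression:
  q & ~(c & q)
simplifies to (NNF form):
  q & ~c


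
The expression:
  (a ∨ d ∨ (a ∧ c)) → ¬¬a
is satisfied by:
  {a: True, d: False}
  {d: False, a: False}
  {d: True, a: True}


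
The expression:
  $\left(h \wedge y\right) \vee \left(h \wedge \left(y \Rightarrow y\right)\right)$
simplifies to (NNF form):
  $h$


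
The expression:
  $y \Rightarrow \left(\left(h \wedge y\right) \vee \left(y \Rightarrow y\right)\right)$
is always true.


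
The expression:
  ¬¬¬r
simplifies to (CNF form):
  ¬r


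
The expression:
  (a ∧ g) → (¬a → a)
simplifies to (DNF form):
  True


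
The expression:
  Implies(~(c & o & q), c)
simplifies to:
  c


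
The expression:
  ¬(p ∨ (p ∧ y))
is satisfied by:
  {p: False}


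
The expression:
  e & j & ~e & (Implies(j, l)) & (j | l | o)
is never true.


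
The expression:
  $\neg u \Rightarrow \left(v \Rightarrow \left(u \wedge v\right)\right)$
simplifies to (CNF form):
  $u \vee \neg v$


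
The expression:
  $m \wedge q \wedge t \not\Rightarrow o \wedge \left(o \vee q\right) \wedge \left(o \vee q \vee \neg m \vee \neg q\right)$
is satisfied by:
  {t: True, m: True, q: True, o: False}


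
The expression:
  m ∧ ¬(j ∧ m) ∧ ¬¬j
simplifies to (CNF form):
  False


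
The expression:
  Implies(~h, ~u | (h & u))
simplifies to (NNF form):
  h | ~u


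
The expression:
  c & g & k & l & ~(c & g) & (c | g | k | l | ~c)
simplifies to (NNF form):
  False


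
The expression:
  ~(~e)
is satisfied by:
  {e: True}


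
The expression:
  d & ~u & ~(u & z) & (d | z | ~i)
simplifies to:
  d & ~u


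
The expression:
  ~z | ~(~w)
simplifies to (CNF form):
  w | ~z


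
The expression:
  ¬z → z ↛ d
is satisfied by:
  {z: True}


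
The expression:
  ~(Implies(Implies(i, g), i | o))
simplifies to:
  ~i & ~o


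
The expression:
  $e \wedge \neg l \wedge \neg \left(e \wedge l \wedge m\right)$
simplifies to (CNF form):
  $e \wedge \neg l$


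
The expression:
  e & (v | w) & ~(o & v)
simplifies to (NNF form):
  e & (v | w) & (~o | ~v)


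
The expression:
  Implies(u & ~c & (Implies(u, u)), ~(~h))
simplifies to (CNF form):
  c | h | ~u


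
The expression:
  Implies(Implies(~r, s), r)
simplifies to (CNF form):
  r | ~s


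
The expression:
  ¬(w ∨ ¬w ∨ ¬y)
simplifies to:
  False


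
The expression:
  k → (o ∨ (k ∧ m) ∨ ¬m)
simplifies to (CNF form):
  True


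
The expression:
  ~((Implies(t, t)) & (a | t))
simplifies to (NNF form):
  ~a & ~t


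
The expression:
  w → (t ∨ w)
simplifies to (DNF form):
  True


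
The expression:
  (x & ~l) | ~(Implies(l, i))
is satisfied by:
  {x: True, i: False, l: False}
  {l: True, x: True, i: False}
  {l: True, x: False, i: False}
  {i: True, x: True, l: False}


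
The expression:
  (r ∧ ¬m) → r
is always true.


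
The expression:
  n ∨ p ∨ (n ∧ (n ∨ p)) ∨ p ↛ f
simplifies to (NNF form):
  n ∨ p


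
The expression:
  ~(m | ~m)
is never true.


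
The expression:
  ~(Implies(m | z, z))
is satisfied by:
  {m: True, z: False}


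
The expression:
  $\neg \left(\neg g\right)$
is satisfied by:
  {g: True}


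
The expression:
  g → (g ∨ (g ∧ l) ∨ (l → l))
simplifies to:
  True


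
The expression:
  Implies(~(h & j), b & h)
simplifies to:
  h & (b | j)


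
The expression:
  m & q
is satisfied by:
  {m: True, q: True}


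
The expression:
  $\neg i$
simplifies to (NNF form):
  $\neg i$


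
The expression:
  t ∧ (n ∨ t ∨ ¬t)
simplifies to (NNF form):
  t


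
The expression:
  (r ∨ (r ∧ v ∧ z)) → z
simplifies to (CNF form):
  z ∨ ¬r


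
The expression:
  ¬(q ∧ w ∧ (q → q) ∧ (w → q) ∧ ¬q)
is always true.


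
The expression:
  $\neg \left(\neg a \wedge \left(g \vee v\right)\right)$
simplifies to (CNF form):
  $\left(a \vee \neg g\right) \wedge \left(a \vee \neg v\right)$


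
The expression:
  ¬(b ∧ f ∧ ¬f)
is always true.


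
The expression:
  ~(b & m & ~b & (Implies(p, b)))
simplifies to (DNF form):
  True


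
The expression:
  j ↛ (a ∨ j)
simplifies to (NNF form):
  False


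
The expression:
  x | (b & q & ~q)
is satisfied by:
  {x: True}


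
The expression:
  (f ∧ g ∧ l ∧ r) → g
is always true.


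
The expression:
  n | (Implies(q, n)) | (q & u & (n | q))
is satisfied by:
  {n: True, u: True, q: False}
  {n: True, u: False, q: False}
  {u: True, n: False, q: False}
  {n: False, u: False, q: False}
  {n: True, q: True, u: True}
  {n: True, q: True, u: False}
  {q: True, u: True, n: False}


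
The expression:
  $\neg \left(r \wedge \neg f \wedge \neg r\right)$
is always true.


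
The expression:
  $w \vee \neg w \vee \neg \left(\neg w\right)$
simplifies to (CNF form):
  $\text{True}$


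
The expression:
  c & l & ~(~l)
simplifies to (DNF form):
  c & l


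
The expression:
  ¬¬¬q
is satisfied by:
  {q: False}


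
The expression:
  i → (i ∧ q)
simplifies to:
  q ∨ ¬i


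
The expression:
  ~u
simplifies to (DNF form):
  ~u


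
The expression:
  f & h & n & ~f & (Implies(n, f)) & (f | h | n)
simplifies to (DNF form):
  False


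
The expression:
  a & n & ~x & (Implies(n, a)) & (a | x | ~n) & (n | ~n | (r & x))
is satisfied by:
  {a: True, n: True, x: False}


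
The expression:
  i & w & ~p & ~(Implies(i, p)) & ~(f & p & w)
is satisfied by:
  {i: True, w: True, p: False}


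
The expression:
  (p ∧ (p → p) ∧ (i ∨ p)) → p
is always true.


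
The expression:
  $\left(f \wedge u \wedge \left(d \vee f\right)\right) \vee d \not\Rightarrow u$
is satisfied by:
  {f: True, d: True, u: False}
  {d: True, u: False, f: False}
  {u: True, f: True, d: True}
  {u: True, f: True, d: False}


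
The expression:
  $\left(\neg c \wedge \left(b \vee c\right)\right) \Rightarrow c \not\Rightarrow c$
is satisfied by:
  {c: True, b: False}
  {b: False, c: False}
  {b: True, c: True}


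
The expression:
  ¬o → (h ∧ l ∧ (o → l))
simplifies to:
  o ∨ (h ∧ l)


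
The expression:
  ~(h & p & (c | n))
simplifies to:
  ~h | ~p | (~c & ~n)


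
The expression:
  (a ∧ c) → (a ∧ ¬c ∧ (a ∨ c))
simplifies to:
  ¬a ∨ ¬c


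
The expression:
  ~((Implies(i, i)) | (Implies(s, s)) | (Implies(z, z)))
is never true.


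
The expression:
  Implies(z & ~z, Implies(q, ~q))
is always true.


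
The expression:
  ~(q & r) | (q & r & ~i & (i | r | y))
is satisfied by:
  {q: False, i: False, r: False}
  {r: True, q: False, i: False}
  {i: True, q: False, r: False}
  {r: True, i: True, q: False}
  {q: True, r: False, i: False}
  {r: True, q: True, i: False}
  {i: True, q: True, r: False}


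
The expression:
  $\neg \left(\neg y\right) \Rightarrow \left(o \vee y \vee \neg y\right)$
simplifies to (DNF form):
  $\text{True}$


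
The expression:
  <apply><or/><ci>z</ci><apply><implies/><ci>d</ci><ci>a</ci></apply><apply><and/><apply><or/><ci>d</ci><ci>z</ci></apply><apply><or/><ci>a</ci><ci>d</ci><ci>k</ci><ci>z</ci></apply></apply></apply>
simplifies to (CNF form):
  <true/>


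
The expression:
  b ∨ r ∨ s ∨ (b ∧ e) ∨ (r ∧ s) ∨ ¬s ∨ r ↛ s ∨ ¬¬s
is always true.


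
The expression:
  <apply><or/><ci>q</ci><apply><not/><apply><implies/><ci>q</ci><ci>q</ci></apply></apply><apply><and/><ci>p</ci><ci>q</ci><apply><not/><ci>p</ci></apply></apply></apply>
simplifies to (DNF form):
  <ci>q</ci>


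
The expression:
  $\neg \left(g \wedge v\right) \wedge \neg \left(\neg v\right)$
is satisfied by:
  {v: True, g: False}


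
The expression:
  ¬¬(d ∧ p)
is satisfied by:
  {p: True, d: True}


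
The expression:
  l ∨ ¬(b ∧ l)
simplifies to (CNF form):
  True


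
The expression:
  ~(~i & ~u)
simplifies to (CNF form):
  i | u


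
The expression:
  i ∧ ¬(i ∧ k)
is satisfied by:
  {i: True, k: False}


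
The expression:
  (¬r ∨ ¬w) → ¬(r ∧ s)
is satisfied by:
  {w: True, s: False, r: False}
  {s: False, r: False, w: False}
  {r: True, w: True, s: False}
  {r: True, s: False, w: False}
  {w: True, s: True, r: False}
  {s: True, w: False, r: False}
  {r: True, s: True, w: True}


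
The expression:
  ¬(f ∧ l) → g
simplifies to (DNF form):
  g ∨ (f ∧ l)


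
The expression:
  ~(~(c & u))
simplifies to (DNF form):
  c & u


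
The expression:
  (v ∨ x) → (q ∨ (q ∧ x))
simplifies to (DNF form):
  q ∨ (¬v ∧ ¬x)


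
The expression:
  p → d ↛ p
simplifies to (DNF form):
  ¬p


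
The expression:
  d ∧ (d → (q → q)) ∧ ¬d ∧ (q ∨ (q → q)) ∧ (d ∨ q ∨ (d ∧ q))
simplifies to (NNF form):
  False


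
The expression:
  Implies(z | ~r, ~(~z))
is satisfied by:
  {r: True, z: True}
  {r: True, z: False}
  {z: True, r: False}


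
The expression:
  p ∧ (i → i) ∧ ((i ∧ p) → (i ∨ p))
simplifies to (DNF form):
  p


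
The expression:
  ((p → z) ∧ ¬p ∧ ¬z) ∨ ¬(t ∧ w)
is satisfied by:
  {p: False, w: False, t: False, z: False}
  {z: True, p: False, w: False, t: False}
  {p: True, z: False, w: False, t: False}
  {z: True, p: True, w: False, t: False}
  {t: True, z: False, p: False, w: False}
  {z: True, t: True, p: False, w: False}
  {t: True, p: True, z: False, w: False}
  {z: True, t: True, p: True, w: False}
  {w: True, t: False, p: False, z: False}
  {w: True, z: True, t: False, p: False}
  {w: True, p: True, t: False, z: False}
  {z: True, w: True, p: True, t: False}
  {w: True, t: True, z: False, p: False}


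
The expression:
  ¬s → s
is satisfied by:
  {s: True}


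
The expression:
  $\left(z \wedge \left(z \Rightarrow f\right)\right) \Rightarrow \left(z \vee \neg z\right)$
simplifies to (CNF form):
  $\text{True}$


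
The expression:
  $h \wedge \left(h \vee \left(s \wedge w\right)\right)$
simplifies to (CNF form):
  $h$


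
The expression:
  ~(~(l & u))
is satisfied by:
  {u: True, l: True}


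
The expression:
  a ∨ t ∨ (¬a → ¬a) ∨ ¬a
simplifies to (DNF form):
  True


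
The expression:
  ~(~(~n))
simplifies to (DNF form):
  ~n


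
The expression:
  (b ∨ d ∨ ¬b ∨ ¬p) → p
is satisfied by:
  {p: True}


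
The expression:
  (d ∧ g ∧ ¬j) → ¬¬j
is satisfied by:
  {j: True, d: False, g: False}
  {j: False, d: False, g: False}
  {g: True, j: True, d: False}
  {g: True, j: False, d: False}
  {d: True, j: True, g: False}
  {d: True, j: False, g: False}
  {d: True, g: True, j: True}


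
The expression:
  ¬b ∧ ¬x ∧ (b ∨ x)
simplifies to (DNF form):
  False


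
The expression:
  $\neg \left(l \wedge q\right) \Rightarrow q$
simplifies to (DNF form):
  $q$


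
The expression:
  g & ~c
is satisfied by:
  {g: True, c: False}


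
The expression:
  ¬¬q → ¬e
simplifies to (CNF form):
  ¬e ∨ ¬q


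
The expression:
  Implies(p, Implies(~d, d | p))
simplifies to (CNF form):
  True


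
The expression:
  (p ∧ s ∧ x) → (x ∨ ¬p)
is always true.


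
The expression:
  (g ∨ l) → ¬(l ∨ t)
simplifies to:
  ¬l ∧ (¬g ∨ ¬t)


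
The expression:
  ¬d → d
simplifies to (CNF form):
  d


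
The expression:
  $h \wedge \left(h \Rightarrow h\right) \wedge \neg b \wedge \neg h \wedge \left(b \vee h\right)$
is never true.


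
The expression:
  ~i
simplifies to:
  ~i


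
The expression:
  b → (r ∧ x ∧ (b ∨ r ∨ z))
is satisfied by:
  {x: True, r: True, b: False}
  {x: True, r: False, b: False}
  {r: True, x: False, b: False}
  {x: False, r: False, b: False}
  {x: True, b: True, r: True}


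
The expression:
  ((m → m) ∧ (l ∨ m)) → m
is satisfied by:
  {m: True, l: False}
  {l: False, m: False}
  {l: True, m: True}


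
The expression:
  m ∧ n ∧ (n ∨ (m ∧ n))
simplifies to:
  m ∧ n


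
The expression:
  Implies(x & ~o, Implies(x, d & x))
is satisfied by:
  {d: True, o: True, x: False}
  {d: True, x: False, o: False}
  {o: True, x: False, d: False}
  {o: False, x: False, d: False}
  {d: True, o: True, x: True}
  {d: True, x: True, o: False}
  {o: True, x: True, d: False}


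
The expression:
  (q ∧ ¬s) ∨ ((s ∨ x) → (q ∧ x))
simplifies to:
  (q ∧ x) ∨ (¬s ∧ ¬x)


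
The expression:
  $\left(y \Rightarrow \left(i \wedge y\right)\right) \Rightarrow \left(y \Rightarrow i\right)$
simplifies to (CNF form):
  $\text{True}$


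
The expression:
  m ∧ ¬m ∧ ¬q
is never true.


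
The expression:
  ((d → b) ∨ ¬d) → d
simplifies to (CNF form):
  d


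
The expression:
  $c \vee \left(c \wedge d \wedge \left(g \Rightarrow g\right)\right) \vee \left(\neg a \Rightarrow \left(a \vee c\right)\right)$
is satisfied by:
  {a: True, c: True}
  {a: True, c: False}
  {c: True, a: False}


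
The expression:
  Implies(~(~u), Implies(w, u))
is always true.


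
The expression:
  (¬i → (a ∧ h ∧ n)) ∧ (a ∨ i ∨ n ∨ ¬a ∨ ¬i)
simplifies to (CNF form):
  (a ∨ i) ∧ (h ∨ i) ∧ (i ∨ n)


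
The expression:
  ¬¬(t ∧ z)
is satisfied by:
  {t: True, z: True}


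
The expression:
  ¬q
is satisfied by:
  {q: False}


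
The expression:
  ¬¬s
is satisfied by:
  {s: True}


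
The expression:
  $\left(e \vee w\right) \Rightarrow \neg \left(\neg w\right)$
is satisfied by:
  {w: True, e: False}
  {e: False, w: False}
  {e: True, w: True}


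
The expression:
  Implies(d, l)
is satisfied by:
  {l: True, d: False}
  {d: False, l: False}
  {d: True, l: True}


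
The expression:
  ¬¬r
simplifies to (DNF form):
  r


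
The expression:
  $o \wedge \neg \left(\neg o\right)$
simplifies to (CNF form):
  $o$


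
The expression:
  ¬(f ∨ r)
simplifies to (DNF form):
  ¬f ∧ ¬r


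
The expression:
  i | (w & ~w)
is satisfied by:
  {i: True}


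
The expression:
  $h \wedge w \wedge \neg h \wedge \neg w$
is never true.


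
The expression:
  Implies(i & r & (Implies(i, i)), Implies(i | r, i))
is always true.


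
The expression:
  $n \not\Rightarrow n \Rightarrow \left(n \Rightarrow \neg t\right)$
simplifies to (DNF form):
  $\text{True}$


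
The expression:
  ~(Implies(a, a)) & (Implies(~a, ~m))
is never true.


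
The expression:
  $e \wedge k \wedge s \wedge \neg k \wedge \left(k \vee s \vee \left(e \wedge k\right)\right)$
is never true.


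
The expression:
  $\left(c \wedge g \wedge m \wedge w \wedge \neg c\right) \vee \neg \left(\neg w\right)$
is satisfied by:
  {w: True}


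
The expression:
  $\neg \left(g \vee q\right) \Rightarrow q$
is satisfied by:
  {q: True, g: True}
  {q: True, g: False}
  {g: True, q: False}


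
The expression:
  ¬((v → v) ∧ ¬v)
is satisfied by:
  {v: True}


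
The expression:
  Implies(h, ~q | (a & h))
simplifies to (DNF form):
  a | ~h | ~q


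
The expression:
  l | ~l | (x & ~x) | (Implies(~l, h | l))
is always true.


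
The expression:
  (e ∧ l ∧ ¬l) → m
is always true.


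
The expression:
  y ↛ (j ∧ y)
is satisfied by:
  {y: True, j: False}


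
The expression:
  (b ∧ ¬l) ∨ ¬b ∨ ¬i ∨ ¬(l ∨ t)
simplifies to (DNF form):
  ¬b ∨ ¬i ∨ ¬l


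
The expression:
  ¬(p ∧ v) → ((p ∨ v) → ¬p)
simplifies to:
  v ∨ ¬p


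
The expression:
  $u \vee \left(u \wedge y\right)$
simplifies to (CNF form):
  $u$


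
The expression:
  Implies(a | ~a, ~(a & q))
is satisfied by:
  {q: False, a: False}
  {a: True, q: False}
  {q: True, a: False}


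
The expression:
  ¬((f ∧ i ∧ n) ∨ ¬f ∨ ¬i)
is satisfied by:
  {i: True, f: True, n: False}


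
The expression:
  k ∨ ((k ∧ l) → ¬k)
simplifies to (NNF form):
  True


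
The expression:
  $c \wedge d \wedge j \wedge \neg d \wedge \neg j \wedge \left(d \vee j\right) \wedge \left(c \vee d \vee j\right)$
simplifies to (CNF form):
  $\text{False}$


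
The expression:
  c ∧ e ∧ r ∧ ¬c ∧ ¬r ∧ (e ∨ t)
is never true.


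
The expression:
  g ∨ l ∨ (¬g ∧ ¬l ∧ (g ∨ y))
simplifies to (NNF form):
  g ∨ l ∨ y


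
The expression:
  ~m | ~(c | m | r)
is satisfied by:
  {m: False}


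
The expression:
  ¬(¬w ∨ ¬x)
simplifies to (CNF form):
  w ∧ x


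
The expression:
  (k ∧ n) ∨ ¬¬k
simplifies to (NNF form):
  k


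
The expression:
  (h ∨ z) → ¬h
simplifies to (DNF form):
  ¬h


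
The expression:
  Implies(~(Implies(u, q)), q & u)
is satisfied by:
  {q: True, u: False}
  {u: False, q: False}
  {u: True, q: True}


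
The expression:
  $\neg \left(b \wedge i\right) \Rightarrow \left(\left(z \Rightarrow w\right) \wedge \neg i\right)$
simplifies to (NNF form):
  $\left(b \wedge i\right) \vee \left(w \wedge \neg i\right) \vee \left(\neg i \wedge \neg z\right)$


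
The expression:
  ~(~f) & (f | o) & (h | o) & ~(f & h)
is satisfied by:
  {f: True, o: True, h: False}


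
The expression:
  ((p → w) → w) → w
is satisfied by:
  {w: True, p: False}
  {p: False, w: False}
  {p: True, w: True}


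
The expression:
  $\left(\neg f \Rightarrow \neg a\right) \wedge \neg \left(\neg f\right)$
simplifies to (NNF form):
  $f$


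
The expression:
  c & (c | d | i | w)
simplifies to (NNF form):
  c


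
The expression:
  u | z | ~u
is always true.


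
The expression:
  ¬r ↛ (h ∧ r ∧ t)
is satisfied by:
  {r: False}


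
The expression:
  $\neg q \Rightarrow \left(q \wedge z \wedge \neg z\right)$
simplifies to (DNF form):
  $q$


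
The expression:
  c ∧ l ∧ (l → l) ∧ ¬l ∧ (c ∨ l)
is never true.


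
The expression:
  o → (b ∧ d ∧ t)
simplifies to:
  (b ∧ d ∧ t) ∨ ¬o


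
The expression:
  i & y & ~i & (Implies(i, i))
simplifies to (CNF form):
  False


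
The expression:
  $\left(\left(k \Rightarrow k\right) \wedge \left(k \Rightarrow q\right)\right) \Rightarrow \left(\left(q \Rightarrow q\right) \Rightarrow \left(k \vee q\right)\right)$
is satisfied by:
  {k: True, q: True}
  {k: True, q: False}
  {q: True, k: False}


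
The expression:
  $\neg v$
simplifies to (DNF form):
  $\neg v$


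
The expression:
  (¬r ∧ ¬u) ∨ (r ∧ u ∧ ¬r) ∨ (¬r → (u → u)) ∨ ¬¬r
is always true.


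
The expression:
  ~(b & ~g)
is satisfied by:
  {g: True, b: False}
  {b: False, g: False}
  {b: True, g: True}


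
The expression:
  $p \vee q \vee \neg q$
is always true.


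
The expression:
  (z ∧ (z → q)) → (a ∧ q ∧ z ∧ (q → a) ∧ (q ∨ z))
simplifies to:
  a ∨ ¬q ∨ ¬z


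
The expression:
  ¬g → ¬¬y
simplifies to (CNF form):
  g ∨ y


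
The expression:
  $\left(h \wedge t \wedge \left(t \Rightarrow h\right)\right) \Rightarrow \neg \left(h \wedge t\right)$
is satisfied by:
  {h: False, t: False}
  {t: True, h: False}
  {h: True, t: False}


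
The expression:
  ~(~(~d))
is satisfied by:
  {d: False}


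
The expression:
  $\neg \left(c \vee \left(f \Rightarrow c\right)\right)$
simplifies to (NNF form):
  $f \wedge \neg c$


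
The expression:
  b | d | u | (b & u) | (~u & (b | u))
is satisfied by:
  {b: True, d: True, u: True}
  {b: True, d: True, u: False}
  {b: True, u: True, d: False}
  {b: True, u: False, d: False}
  {d: True, u: True, b: False}
  {d: True, u: False, b: False}
  {u: True, d: False, b: False}


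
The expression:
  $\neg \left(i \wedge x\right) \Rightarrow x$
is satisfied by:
  {x: True}


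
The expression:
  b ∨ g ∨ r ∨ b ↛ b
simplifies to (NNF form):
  b ∨ g ∨ r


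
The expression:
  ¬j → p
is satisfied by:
  {p: True, j: True}
  {p: True, j: False}
  {j: True, p: False}


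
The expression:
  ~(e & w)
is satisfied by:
  {w: False, e: False}
  {e: True, w: False}
  {w: True, e: False}


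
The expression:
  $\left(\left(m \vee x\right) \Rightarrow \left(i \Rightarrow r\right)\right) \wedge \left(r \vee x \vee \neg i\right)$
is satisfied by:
  {r: True, i: False}
  {i: False, r: False}
  {i: True, r: True}


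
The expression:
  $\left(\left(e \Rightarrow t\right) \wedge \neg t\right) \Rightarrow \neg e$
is always true.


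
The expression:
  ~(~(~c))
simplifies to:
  ~c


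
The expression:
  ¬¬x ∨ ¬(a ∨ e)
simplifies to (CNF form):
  (x ∨ ¬a) ∧ (x ∨ ¬e)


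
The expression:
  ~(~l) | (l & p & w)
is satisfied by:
  {l: True}


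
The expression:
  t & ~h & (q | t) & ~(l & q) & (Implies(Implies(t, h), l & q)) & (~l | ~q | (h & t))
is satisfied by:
  {t: True, h: False, l: False, q: False}
  {t: True, q: True, h: False, l: False}
  {t: True, l: True, h: False, q: False}


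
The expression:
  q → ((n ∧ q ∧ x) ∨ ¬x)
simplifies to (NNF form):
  n ∨ ¬q ∨ ¬x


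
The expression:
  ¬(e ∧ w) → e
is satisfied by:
  {e: True}


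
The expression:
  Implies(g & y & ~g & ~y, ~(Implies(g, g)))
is always true.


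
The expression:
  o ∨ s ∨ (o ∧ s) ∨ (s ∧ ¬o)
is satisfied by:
  {o: True, s: True}
  {o: True, s: False}
  {s: True, o: False}


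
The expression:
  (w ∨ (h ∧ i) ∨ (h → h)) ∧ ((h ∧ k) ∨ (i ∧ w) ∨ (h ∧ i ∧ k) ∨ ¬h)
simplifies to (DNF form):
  k ∨ (i ∧ w) ∨ ¬h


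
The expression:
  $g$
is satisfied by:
  {g: True}


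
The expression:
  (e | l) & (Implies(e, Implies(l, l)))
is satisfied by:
  {l: True, e: True}
  {l: True, e: False}
  {e: True, l: False}


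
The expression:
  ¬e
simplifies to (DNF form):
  ¬e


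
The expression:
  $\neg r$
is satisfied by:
  {r: False}


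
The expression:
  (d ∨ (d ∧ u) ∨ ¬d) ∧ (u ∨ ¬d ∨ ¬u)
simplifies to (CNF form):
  True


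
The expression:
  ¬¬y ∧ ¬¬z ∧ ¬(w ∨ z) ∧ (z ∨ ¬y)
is never true.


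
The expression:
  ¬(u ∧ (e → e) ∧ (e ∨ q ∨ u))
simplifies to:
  ¬u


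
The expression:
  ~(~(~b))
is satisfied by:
  {b: False}


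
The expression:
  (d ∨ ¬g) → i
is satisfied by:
  {i: True, g: True, d: False}
  {i: True, g: False, d: False}
  {i: True, d: True, g: True}
  {i: True, d: True, g: False}
  {g: True, d: False, i: False}


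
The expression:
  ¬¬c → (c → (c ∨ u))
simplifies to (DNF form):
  True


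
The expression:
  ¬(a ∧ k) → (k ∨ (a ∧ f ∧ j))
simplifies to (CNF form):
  (a ∨ k) ∧ (f ∨ k) ∧ (j ∨ k)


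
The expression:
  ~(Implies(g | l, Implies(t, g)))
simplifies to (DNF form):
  l & t & ~g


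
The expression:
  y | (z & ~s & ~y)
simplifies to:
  y | (z & ~s)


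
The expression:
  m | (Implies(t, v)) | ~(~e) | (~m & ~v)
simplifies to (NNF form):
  True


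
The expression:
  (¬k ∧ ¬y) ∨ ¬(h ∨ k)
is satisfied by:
  {h: False, k: False, y: False}
  {y: True, h: False, k: False}
  {h: True, y: False, k: False}


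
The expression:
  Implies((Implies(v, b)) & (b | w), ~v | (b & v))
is always true.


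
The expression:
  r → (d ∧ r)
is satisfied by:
  {d: True, r: False}
  {r: False, d: False}
  {r: True, d: True}


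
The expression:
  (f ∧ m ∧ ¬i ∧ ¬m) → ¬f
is always true.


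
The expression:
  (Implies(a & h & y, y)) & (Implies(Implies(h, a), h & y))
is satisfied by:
  {h: True, y: True, a: False}
  {h: True, a: False, y: False}
  {h: True, y: True, a: True}


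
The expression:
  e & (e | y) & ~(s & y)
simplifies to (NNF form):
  e & (~s | ~y)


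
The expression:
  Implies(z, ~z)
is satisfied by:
  {z: False}


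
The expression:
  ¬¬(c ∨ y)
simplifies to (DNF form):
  c ∨ y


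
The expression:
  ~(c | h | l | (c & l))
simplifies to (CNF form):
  ~c & ~h & ~l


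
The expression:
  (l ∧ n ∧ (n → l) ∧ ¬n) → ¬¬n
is always true.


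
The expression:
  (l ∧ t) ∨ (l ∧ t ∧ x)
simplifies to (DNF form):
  l ∧ t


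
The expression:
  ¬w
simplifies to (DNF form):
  ¬w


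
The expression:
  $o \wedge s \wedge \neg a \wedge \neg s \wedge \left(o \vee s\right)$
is never true.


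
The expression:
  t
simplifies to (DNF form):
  t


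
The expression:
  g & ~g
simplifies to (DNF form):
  False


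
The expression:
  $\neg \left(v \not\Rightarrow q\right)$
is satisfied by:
  {q: True, v: False}
  {v: False, q: False}
  {v: True, q: True}


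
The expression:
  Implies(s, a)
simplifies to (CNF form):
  a | ~s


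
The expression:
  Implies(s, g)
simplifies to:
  g | ~s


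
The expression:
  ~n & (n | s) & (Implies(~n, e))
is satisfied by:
  {e: True, s: True, n: False}


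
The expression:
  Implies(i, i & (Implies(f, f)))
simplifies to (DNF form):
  True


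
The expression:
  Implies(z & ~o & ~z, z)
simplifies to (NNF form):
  True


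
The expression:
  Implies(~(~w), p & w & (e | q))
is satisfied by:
  {e: True, p: True, q: True, w: False}
  {e: True, p: True, q: False, w: False}
  {p: True, q: True, w: False, e: False}
  {p: True, q: False, w: False, e: False}
  {e: True, q: True, w: False, p: False}
  {e: True, q: False, w: False, p: False}
  {q: True, e: False, w: False, p: False}
  {q: False, e: False, w: False, p: False}
  {e: True, p: True, w: True, q: True}
  {e: True, p: True, w: True, q: False}
  {p: True, w: True, q: True, e: False}


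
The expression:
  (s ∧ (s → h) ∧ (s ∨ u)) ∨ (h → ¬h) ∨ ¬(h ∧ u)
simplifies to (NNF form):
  s ∨ ¬h ∨ ¬u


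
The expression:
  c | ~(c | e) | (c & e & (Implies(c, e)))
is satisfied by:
  {c: True, e: False}
  {e: False, c: False}
  {e: True, c: True}


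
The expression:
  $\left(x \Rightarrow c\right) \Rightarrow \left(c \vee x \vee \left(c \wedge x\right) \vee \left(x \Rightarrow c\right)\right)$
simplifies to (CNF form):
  $\text{True}$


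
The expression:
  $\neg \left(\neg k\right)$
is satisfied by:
  {k: True}


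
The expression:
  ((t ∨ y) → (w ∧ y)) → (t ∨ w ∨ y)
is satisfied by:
  {y: True, t: True, w: True}
  {y: True, t: True, w: False}
  {y: True, w: True, t: False}
  {y: True, w: False, t: False}
  {t: True, w: True, y: False}
  {t: True, w: False, y: False}
  {w: True, t: False, y: False}


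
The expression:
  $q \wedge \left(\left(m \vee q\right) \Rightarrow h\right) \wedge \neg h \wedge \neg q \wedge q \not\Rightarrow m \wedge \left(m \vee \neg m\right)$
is never true.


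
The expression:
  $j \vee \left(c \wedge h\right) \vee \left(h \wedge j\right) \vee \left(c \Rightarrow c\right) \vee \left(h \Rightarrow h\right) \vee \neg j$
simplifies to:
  $\text{True}$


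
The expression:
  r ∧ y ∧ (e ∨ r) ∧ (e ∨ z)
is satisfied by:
  {r: True, y: True, z: True, e: True}
  {r: True, y: True, z: True, e: False}
  {r: True, y: True, e: True, z: False}


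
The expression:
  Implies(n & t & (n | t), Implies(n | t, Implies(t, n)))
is always true.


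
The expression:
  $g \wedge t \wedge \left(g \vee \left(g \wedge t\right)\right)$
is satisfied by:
  {t: True, g: True}


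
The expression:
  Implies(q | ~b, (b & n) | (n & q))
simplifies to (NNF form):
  (n & q) | (b & ~q)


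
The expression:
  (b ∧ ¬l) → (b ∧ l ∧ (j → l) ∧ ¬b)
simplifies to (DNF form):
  l ∨ ¬b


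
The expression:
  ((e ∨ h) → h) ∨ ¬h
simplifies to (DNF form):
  True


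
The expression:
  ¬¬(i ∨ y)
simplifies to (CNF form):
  i ∨ y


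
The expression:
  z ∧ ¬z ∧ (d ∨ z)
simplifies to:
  False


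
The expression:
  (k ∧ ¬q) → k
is always true.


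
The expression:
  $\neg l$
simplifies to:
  $\neg l$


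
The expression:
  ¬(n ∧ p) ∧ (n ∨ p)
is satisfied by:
  {n: True, p: False}
  {p: True, n: False}


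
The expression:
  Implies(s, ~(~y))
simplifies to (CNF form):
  y | ~s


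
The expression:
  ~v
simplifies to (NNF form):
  ~v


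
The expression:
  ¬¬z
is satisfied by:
  {z: True}


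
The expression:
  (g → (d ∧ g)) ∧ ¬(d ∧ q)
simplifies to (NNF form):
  (d ∧ ¬q) ∨ (¬d ∧ ¬g)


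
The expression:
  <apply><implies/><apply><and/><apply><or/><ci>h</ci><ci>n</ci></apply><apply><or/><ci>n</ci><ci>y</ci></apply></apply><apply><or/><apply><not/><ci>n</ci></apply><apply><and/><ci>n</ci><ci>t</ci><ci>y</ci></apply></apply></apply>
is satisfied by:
  {y: True, t: True, n: False}
  {y: True, t: False, n: False}
  {t: True, y: False, n: False}
  {y: False, t: False, n: False}
  {y: True, n: True, t: True}


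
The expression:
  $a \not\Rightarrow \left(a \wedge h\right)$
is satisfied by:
  {a: True, h: False}


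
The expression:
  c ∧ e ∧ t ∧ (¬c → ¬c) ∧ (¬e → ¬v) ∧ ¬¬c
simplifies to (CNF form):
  c ∧ e ∧ t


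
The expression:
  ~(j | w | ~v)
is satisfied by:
  {v: True, w: False, j: False}


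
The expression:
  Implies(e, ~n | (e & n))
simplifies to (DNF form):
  True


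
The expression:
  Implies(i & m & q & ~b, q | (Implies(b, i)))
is always true.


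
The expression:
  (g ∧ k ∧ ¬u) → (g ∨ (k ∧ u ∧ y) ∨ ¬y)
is always true.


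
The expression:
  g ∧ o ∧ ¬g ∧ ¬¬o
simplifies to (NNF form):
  False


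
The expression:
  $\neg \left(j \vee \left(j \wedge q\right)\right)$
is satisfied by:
  {j: False}


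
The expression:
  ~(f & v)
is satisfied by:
  {v: False, f: False}
  {f: True, v: False}
  {v: True, f: False}


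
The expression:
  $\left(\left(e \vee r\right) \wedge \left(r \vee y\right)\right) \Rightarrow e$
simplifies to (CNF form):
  $e \vee \neg r$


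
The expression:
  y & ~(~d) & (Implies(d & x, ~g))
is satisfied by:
  {d: True, y: True, g: False, x: False}
  {x: True, d: True, y: True, g: False}
  {g: True, d: True, y: True, x: False}


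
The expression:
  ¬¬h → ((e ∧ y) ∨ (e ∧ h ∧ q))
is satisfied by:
  {y: True, e: True, q: True, h: False}
  {y: True, e: True, q: False, h: False}
  {e: True, q: True, h: False, y: False}
  {e: True, q: False, h: False, y: False}
  {y: True, q: True, h: False, e: False}
  {y: True, q: False, h: False, e: False}
  {q: True, y: False, h: False, e: False}
  {q: False, y: False, h: False, e: False}
  {y: True, e: True, h: True, q: True}
  {y: True, e: True, h: True, q: False}
  {e: True, h: True, q: True, y: False}


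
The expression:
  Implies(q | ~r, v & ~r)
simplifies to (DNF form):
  (r & ~q) | (v & ~r)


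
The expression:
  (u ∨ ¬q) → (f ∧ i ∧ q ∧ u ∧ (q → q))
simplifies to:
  q ∧ (f ∨ ¬u) ∧ (i ∨ ¬u)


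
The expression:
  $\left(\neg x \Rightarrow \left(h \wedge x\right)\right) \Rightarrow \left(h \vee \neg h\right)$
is always true.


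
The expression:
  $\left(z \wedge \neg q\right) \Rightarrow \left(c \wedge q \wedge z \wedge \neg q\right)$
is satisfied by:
  {q: True, z: False}
  {z: False, q: False}
  {z: True, q: True}


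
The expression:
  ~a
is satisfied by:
  {a: False}


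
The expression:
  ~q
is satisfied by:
  {q: False}


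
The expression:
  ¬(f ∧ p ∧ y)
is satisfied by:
  {p: False, y: False, f: False}
  {f: True, p: False, y: False}
  {y: True, p: False, f: False}
  {f: True, y: True, p: False}
  {p: True, f: False, y: False}
  {f: True, p: True, y: False}
  {y: True, p: True, f: False}


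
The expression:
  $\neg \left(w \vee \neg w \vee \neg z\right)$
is never true.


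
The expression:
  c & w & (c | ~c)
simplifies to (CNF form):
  c & w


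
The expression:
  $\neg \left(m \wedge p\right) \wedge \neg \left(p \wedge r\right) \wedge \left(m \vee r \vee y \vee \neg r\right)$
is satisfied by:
  {r: False, p: False, m: False}
  {m: True, r: False, p: False}
  {r: True, m: False, p: False}
  {m: True, r: True, p: False}
  {p: True, m: False, r: False}


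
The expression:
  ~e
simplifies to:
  ~e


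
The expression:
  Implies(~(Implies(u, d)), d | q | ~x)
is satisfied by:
  {d: True, q: True, x: False, u: False}
  {d: True, x: False, u: False, q: False}
  {q: True, x: False, u: False, d: False}
  {q: False, x: False, u: False, d: False}
  {d: True, u: True, q: True, x: False}
  {d: True, u: True, q: False, x: False}
  {u: True, q: True, d: False, x: False}
  {u: True, d: False, x: False, q: False}
  {q: True, d: True, x: True, u: False}
  {d: True, x: True, q: False, u: False}
  {q: True, x: True, d: False, u: False}
  {x: True, d: False, u: False, q: False}
  {d: True, u: True, x: True, q: True}
  {d: True, u: True, x: True, q: False}
  {u: True, x: True, q: True, d: False}


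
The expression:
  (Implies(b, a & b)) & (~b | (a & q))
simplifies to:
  ~b | (a & q)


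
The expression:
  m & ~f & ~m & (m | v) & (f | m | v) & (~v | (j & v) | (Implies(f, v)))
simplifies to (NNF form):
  False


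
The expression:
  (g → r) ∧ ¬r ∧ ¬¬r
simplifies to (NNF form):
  False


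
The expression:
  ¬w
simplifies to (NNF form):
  ¬w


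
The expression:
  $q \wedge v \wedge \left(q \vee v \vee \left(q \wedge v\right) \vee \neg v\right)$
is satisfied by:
  {q: True, v: True}


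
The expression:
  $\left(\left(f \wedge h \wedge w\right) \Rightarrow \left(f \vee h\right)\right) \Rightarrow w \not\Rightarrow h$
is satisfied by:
  {w: True, h: False}


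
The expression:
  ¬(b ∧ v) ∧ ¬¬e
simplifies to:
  e ∧ (¬b ∨ ¬v)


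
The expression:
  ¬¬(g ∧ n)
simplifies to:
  g ∧ n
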